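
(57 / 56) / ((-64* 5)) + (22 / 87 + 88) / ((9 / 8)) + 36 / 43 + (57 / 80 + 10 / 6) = 49269553859 / 603348480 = 81.66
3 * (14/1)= 42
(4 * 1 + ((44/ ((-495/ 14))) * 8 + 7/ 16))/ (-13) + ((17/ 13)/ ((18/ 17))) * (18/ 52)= 103669/ 121680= 0.85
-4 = -4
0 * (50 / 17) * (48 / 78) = 0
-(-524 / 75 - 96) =7724 / 75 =102.99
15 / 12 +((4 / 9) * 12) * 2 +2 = 13.92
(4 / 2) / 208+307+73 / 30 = 482731 / 1560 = 309.44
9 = 9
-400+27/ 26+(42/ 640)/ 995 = -1651381327/ 4139200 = -398.96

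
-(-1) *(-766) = -766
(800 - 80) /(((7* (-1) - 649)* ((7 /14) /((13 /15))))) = -78 /41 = -1.90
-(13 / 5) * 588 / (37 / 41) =-313404 / 185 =-1694.08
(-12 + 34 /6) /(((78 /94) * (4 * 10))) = -893 /4680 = -0.19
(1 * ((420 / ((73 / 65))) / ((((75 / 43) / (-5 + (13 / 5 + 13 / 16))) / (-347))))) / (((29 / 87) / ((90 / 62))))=514354.17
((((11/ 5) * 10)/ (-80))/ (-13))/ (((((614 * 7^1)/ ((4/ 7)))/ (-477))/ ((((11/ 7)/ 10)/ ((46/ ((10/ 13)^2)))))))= -57717/ 21283859324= -0.00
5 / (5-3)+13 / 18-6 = -25 / 9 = -2.78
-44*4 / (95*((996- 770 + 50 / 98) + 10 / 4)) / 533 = -17248 / 1136401305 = -0.00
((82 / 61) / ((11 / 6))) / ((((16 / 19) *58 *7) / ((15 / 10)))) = 7011 / 2179408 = 0.00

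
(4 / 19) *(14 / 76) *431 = 6034 / 361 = 16.71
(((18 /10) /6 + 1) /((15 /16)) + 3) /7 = 47 /75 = 0.63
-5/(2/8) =-20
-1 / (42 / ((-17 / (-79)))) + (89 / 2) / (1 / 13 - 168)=-978287 / 3621597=-0.27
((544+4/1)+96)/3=644/3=214.67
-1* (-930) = 930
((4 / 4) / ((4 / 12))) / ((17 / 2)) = 6 / 17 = 0.35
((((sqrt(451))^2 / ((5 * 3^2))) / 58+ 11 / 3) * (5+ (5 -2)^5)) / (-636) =-310651 / 207495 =-1.50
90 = 90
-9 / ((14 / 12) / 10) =-540 / 7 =-77.14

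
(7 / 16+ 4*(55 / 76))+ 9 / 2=7.83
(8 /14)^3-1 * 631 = -216369 /343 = -630.81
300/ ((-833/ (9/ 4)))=-675/ 833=-0.81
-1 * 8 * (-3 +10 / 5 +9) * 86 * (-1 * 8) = 44032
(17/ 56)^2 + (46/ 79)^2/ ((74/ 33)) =176225317/ 724155712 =0.24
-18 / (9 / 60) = -120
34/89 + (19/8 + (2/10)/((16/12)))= 10349/3560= 2.91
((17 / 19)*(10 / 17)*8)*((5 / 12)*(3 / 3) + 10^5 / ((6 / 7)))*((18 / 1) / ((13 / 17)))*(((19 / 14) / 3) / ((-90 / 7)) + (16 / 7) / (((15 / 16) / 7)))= 196931517.54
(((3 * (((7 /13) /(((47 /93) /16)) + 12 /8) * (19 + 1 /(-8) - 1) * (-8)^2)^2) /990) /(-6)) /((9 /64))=-32146343680 /19881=-1616937.96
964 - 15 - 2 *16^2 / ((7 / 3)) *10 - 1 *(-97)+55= -7653 / 7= -1093.29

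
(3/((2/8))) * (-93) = -1116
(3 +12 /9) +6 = 31 /3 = 10.33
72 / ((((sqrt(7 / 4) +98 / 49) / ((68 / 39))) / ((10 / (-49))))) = -7.71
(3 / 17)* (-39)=-117 / 17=-6.88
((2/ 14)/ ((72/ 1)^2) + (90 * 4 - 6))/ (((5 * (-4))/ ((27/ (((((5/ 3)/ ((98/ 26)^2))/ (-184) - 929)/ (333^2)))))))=11237682345809913/ 197000456480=57043.94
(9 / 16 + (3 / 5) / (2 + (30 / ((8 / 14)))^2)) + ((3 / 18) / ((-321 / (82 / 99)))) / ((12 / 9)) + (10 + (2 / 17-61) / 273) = 2399203852763 / 232045173360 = 10.34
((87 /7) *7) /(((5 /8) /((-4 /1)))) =-2784 /5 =-556.80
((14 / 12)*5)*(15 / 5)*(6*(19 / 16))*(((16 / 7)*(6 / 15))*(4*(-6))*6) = -16416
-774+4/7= -5414/7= -773.43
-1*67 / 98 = -67 / 98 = -0.68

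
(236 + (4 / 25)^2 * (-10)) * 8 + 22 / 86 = 10138367 / 5375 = 1886.21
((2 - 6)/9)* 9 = -4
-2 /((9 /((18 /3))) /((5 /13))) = -0.51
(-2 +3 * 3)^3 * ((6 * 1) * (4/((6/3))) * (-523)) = -2152668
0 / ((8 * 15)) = 0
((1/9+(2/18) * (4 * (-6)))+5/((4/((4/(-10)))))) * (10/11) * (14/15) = -2.59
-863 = -863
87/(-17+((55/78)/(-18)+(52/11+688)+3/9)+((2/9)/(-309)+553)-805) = 15377076/74944813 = 0.21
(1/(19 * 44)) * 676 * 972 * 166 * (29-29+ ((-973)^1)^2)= 25815868375752/209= 123520901319.39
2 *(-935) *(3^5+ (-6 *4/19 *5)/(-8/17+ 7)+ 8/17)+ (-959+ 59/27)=-8625687592/18981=-454438.00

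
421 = 421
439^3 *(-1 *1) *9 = -761440671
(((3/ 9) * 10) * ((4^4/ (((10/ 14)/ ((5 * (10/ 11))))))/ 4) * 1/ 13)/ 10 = 4480/ 429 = 10.44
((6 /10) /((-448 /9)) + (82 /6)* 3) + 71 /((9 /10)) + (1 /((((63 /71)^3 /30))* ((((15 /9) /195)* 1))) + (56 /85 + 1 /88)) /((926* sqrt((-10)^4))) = 192327900163067 /1603653282000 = 119.93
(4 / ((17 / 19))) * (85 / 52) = 95 / 13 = 7.31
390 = 390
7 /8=0.88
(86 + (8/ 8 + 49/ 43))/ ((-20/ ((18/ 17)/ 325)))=-3411/ 237575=-0.01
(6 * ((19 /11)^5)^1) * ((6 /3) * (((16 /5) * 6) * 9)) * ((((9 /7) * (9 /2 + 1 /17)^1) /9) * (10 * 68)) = 15916760547840 /1127357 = 14118651.45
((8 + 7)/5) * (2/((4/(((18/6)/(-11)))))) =-0.41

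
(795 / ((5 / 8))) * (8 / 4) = 2544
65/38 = 1.71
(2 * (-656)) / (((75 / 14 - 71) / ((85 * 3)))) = 4683840 / 919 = 5096.67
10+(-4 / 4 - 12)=-3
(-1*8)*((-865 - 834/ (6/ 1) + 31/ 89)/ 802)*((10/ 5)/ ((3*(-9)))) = -79400/ 107067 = -0.74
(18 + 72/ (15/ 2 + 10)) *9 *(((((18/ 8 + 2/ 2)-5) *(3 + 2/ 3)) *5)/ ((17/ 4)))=-25542/ 17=-1502.47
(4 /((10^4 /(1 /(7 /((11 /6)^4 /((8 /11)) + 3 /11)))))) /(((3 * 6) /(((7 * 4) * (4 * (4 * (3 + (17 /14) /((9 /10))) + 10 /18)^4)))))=7283001898617653 /12476345112000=583.74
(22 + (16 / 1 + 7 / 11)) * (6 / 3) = 77.27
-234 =-234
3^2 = 9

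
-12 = -12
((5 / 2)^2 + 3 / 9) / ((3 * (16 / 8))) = 79 / 72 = 1.10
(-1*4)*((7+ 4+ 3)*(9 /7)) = -72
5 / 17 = 0.29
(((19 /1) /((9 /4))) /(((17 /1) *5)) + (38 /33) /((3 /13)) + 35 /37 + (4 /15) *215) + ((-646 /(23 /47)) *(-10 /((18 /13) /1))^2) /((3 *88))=-152709849337 /773405820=-197.45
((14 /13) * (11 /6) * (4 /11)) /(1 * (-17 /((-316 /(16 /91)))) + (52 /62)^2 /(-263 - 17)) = 148801240 /1439751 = 103.35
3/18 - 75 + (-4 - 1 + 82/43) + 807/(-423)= -968069/12126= -79.83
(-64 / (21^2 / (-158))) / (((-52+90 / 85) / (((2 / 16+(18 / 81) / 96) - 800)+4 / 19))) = 359.94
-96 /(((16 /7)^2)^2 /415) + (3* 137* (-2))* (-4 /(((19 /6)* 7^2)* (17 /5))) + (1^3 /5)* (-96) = -238655544291 /162068480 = -1472.56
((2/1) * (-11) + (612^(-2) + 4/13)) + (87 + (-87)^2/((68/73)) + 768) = 43621294513/4869072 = 8958.85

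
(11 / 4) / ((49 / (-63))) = -99 / 28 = -3.54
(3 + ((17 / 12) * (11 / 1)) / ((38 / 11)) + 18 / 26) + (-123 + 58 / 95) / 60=913423 / 148200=6.16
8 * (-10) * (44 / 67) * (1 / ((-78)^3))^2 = -0.00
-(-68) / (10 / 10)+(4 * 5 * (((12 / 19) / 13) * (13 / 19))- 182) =-40914 / 361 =-113.34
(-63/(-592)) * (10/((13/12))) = 945/962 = 0.98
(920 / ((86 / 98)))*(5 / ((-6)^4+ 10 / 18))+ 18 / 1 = 1580058 / 71681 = 22.04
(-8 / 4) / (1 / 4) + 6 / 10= -37 / 5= -7.40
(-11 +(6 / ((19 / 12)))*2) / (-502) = 65 / 9538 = 0.01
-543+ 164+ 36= -343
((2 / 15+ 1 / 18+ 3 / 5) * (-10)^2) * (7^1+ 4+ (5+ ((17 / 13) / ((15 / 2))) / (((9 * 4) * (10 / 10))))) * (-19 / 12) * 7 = -530479411 / 37908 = -13993.86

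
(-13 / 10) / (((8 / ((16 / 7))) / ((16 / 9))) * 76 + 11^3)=-52 / 59225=-0.00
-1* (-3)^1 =3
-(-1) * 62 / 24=31 / 12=2.58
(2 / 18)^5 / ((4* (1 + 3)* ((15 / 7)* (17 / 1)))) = 7 / 240919920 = 0.00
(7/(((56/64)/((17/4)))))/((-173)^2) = 0.00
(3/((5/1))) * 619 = 1857/5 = 371.40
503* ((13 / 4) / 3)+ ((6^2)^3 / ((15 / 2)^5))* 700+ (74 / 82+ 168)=128539619 / 61500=2090.08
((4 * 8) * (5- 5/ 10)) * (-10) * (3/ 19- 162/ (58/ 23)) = 50846400/ 551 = 92280.22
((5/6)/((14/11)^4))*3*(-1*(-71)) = 5197555/76832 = 67.65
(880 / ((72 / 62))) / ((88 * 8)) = 155 / 144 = 1.08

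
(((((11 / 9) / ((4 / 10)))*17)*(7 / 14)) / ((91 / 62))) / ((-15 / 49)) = -40579 / 702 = -57.80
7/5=1.40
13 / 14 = 0.93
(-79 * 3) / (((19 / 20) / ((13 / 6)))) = -540.53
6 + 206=212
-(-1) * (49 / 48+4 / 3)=113 / 48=2.35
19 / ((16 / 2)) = 19 / 8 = 2.38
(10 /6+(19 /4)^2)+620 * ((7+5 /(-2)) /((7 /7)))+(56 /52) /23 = 40390489 /14352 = 2814.28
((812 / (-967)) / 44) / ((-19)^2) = -203 / 3839957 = -0.00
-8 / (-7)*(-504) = -576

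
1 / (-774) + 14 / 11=10825 / 8514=1.27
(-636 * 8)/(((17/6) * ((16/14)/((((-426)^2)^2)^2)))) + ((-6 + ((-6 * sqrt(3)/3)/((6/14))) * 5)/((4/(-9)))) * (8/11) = -318695465344435755828035796/187 + 420 * sqrt(3)/11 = -1704253825371314202288895.00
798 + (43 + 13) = 854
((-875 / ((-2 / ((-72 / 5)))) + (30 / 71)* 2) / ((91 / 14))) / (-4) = 223620 / 923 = 242.28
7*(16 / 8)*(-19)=-266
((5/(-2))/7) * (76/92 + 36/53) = -9175/17066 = -0.54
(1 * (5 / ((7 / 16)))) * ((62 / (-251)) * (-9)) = 44640 / 1757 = 25.41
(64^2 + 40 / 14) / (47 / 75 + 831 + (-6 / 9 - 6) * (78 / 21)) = 537975 / 105901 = 5.08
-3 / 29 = -0.10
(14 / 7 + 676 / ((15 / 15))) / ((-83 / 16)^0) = 678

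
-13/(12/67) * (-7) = 508.08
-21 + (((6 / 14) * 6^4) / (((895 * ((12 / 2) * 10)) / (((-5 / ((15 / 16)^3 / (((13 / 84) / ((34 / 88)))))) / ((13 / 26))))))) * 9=-1999201791 / 93191875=-21.45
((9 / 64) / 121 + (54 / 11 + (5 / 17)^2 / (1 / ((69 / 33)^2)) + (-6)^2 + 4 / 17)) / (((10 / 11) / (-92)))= -2137408239 / 508640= -4202.20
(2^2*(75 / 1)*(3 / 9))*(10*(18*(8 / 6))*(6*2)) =288000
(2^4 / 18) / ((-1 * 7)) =-8 / 63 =-0.13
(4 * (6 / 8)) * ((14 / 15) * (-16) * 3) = -672 / 5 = -134.40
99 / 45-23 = -104 / 5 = -20.80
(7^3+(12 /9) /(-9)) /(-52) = -9257 /1404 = -6.59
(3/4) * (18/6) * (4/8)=1.12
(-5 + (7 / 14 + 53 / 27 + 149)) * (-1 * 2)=-7909 / 27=-292.93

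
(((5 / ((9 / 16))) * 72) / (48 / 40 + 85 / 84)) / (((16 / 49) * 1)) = 823200 / 929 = 886.11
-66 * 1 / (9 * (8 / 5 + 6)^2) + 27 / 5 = 5.27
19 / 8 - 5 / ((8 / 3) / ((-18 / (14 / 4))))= 673 / 56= 12.02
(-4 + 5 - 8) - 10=-17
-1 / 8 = -0.12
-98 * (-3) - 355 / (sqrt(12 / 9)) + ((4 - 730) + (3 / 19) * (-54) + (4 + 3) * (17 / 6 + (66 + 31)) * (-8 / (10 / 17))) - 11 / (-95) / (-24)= -1511589 / 152 - 355 * sqrt(3) / 2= -10252.10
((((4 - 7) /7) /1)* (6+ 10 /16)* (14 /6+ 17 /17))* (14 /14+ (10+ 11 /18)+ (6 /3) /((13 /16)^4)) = -2207064425 /14394744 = -153.32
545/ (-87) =-545/ 87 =-6.26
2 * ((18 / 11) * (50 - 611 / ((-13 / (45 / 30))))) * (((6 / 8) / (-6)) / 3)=-723 / 44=-16.43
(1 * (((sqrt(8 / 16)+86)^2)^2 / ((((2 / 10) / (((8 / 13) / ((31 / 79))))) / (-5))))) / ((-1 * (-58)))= -432311733575 / 11687 - 10050364200 * sqrt(2) / 11687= -38206990.24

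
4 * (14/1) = 56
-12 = -12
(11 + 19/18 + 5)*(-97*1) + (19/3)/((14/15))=-103799/63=-1647.60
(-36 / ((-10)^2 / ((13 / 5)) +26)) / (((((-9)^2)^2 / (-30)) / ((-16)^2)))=66560 / 101817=0.65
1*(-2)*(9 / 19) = -18 / 19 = -0.95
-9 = -9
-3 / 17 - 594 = -594.18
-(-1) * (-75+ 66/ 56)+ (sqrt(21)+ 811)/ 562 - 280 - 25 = -2969213/ 7868+ sqrt(21)/ 562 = -377.37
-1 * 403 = -403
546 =546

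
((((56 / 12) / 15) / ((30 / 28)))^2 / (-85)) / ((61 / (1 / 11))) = -38416 / 25986571875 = -0.00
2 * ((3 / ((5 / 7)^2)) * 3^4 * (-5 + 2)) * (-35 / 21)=23814 / 5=4762.80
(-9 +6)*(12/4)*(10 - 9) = -9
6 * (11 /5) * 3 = 198 /5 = 39.60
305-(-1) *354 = 659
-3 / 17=-0.18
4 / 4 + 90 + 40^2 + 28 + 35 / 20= 6883 / 4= 1720.75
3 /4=0.75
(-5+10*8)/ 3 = 25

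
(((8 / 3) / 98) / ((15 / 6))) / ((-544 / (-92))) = 23 / 12495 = 0.00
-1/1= -1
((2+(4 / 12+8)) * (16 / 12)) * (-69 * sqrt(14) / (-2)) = 1426 * sqrt(14) / 3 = 1778.53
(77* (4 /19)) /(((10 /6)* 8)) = 231 /190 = 1.22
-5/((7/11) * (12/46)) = -1265/42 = -30.12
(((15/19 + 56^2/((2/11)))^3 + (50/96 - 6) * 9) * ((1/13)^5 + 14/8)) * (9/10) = 2634781619832904706057523/325977431936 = 8082711751500.02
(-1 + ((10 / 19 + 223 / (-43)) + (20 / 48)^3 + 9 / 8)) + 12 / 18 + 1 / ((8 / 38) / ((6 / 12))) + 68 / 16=3994301 / 1411776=2.83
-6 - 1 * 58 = -64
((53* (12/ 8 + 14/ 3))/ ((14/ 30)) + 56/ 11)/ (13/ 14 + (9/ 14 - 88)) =-108639/ 13310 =-8.16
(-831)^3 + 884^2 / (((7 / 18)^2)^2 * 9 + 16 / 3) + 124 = -37067151730019 / 64609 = -573714989.09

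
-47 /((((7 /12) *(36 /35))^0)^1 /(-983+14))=45543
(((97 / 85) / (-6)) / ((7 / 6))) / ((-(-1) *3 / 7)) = -97 / 255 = -0.38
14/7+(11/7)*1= 25/7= 3.57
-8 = -8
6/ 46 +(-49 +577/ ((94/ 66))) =385115/ 1081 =356.26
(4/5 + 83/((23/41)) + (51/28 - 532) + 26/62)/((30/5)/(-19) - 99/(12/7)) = 722602091/110126415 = 6.56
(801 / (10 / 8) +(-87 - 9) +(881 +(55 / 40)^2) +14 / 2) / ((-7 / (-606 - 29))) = 58305827 / 448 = 130146.94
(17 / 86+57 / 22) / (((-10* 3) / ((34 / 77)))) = -22423 / 546315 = -0.04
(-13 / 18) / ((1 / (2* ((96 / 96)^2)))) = -13 / 9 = -1.44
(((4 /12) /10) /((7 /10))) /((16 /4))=1 /84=0.01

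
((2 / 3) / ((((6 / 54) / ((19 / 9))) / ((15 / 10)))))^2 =361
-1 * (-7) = 7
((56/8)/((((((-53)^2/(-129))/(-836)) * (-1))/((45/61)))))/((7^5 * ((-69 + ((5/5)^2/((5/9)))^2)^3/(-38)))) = -13340078125/8463021081903976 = -0.00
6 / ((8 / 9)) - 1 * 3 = 15 / 4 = 3.75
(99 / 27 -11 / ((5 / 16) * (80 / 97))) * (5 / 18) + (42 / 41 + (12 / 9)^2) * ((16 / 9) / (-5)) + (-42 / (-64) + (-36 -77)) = -65982751 / 531360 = -124.18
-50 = -50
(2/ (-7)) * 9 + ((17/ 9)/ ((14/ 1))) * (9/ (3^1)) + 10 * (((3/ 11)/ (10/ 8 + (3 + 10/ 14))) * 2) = -9797/ 9174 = -1.07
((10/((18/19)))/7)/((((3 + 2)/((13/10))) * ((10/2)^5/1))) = 247/1968750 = 0.00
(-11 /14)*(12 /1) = -66 /7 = -9.43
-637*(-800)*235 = 119756000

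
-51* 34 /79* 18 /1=-31212 /79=-395.09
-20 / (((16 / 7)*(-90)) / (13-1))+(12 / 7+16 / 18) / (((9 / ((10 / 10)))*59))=78385 / 66906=1.17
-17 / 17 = -1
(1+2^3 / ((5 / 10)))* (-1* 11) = -187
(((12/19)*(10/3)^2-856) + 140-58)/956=-21859/27246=-0.80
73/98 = 0.74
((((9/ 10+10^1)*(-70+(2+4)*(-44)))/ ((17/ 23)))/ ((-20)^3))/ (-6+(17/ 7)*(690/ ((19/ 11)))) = 55682977/ 87197760000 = 0.00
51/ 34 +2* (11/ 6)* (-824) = -18119/ 6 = -3019.83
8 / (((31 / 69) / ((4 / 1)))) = 2208 / 31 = 71.23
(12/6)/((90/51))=17/15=1.13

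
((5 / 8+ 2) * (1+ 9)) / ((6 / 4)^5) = 280 / 81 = 3.46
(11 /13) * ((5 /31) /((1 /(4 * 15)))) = 3300 /403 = 8.19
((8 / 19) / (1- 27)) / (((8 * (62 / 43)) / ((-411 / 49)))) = 0.01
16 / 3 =5.33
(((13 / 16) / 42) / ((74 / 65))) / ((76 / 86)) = 36335 / 1889664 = 0.02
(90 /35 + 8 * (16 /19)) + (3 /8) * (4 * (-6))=41 /133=0.31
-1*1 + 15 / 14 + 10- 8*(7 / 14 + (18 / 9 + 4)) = -587 / 14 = -41.93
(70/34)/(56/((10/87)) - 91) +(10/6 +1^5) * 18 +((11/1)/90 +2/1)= 50.13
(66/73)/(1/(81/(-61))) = -5346/4453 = -1.20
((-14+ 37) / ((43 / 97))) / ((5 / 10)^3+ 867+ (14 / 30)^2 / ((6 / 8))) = 12047400 / 201413849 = 0.06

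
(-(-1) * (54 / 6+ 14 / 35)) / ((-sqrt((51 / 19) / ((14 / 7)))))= -47 * sqrt(1938) / 255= -8.11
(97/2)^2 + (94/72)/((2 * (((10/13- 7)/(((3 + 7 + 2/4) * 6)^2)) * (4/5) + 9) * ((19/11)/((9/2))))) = 20496669169/8712944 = 2352.44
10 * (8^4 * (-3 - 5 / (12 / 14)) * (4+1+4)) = -3256320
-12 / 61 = -0.20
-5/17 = -0.29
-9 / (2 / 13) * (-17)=1989 / 2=994.50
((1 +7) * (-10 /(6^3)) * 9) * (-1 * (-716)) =-7160 /3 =-2386.67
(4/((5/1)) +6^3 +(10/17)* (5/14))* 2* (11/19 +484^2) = 229880572350/2261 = 101672079.77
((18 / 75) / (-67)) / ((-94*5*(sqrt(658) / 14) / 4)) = 12*sqrt(658) / 18500375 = 0.00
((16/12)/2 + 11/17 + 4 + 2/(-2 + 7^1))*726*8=33185.32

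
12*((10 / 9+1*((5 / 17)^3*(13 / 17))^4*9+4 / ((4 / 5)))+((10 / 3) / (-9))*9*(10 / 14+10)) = -363012475577936752930760 / 1021885029389004238101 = -355.24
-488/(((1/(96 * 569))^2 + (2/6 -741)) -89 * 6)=23870251008/62349617387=0.38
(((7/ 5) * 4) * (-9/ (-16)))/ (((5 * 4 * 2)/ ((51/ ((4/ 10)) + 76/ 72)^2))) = 1301.46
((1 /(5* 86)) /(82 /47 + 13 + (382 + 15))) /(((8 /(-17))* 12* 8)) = -799 /6390804480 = -0.00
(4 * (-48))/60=-16/5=-3.20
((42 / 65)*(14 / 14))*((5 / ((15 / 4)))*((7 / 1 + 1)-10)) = -112 / 65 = -1.72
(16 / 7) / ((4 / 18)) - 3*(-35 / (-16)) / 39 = 14731 / 1456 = 10.12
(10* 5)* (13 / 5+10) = 630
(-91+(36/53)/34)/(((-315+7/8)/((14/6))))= 655784/970377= 0.68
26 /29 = 0.90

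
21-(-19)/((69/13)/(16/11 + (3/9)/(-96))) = 5725891/218592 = 26.19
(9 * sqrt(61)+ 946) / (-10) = -473 / 5 - 9 * sqrt(61) / 10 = -101.63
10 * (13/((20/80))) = 520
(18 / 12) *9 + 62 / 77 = 2203 / 154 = 14.31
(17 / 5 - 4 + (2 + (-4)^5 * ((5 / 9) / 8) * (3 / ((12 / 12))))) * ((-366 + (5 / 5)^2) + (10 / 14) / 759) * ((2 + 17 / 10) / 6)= 1036814666 / 21735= 47702.54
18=18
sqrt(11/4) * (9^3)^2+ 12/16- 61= -241/4+ 531441 * sqrt(11)/2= 881234.95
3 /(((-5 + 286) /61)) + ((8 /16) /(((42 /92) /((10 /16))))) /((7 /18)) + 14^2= 10927709 /55076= 198.41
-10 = -10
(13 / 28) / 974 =13 / 27272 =0.00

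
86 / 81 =1.06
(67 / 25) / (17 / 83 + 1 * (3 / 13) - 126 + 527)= 72293 / 10828725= 0.01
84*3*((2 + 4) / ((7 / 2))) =432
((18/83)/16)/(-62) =-9/41168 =-0.00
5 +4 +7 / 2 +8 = 41 / 2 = 20.50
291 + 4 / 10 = 1457 / 5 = 291.40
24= 24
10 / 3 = 3.33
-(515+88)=-603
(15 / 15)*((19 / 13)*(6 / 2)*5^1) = 285 / 13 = 21.92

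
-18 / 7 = -2.57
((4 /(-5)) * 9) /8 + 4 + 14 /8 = 97 /20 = 4.85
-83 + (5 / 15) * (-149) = -398 / 3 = -132.67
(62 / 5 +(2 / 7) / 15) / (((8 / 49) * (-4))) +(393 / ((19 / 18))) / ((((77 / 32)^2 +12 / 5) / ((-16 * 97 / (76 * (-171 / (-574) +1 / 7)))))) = -488352630045749 / 229792001340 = -2125.19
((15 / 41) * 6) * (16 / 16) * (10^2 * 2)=18000 / 41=439.02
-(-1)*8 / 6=4 / 3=1.33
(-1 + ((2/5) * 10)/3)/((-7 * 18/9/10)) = -5/21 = -0.24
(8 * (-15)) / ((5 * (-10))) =12 / 5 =2.40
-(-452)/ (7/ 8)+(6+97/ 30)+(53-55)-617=-19571/ 210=-93.20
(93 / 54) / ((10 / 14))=217 / 90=2.41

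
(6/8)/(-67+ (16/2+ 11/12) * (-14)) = -9/2302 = -0.00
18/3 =6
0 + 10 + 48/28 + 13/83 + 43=31880/581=54.87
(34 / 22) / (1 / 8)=136 / 11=12.36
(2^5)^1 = 32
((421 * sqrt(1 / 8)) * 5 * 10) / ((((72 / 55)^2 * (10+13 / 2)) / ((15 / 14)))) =14471875 * sqrt(2) / 72576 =282.00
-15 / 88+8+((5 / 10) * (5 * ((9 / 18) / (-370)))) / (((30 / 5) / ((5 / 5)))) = 7.83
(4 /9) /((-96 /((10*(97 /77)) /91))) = -485 /756756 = -0.00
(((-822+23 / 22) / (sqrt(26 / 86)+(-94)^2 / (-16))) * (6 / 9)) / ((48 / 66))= 36122 * sqrt(559) / 629478225+1715560207 / 1258956450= 1.36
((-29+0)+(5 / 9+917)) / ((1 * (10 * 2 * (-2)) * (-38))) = 0.58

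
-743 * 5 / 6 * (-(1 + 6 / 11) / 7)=63155 / 462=136.70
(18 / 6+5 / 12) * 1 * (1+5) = 41 / 2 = 20.50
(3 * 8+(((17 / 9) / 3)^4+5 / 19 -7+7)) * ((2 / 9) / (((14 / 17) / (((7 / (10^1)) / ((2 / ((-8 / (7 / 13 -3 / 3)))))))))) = 10898889040 / 272629233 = 39.98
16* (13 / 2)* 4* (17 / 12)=1768 / 3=589.33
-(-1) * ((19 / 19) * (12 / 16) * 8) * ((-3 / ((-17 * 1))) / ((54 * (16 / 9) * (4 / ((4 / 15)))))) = 1 / 1360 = 0.00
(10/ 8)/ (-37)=-5/ 148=-0.03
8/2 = 4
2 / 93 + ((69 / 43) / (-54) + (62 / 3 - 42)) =-512069 / 23994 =-21.34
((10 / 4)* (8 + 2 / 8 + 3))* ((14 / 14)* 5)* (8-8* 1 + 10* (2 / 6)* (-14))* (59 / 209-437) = 598985625 / 209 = 2865959.93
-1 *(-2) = 2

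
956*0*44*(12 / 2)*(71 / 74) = 0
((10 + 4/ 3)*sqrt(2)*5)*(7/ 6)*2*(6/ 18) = 1190*sqrt(2)/ 27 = 62.33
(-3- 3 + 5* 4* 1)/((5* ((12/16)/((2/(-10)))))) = -56/75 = -0.75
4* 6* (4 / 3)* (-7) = -224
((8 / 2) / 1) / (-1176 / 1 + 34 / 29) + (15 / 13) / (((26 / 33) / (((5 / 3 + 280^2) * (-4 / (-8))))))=661108294667 / 11515660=57409.50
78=78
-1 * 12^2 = -144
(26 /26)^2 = 1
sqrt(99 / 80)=3 * sqrt(55) / 20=1.11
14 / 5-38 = -176 / 5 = -35.20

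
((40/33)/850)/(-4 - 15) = -4/53295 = -0.00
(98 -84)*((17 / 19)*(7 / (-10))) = -833 / 95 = -8.77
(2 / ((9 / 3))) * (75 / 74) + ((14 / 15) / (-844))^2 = 1001724313 / 1482549300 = 0.68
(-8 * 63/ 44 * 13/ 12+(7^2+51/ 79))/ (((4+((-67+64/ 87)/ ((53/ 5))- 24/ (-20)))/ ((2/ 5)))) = -298410087/ 21063691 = -14.17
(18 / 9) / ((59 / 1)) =2 / 59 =0.03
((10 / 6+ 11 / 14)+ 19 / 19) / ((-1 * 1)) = -145 / 42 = -3.45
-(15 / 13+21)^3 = -23887872 / 2197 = -10872.95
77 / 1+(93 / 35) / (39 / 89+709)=77.00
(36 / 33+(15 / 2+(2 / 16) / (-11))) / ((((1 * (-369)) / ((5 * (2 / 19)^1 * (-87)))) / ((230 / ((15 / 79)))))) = 198916075 / 154242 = 1289.64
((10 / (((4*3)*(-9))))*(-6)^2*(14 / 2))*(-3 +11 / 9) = 1120 / 27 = 41.48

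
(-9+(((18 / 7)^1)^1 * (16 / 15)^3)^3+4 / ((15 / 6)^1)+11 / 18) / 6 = 3.93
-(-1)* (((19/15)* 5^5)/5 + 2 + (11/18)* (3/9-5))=21352/27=790.81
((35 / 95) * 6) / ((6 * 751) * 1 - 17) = 42 / 85291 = 0.00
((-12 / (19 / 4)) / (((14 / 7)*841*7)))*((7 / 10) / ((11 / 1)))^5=-7203 / 32167924112500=-0.00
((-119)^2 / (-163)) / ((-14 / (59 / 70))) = 17051 / 3260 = 5.23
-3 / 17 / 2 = -3 / 34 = -0.09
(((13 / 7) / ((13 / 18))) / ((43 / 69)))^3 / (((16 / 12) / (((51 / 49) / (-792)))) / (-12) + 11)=97709088888 / 132891100573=0.74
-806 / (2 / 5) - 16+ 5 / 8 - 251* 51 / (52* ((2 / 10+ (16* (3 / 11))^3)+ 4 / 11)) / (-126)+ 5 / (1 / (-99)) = -2525.35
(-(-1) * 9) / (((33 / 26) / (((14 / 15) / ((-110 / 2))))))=-364 / 3025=-0.12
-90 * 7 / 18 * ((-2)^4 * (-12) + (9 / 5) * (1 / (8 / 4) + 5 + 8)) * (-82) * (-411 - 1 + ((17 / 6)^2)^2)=72263996623 / 432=167277769.96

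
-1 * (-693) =693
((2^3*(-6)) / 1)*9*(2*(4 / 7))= -3456 / 7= -493.71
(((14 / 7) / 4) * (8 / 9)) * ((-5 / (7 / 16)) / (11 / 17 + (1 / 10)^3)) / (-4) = 1360000 / 694071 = 1.96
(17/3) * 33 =187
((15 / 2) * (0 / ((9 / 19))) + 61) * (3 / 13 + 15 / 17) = 15006 / 221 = 67.90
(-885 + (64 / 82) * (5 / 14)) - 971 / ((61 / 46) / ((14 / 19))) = -473755473 / 332633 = -1424.26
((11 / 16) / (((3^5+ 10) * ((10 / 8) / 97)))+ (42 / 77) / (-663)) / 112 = 234887 / 125245120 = 0.00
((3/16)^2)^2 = 81/65536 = 0.00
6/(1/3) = 18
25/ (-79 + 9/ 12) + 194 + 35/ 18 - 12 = 1034543/ 5634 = 183.62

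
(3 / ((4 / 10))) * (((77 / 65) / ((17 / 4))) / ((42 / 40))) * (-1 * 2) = -880 / 221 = -3.98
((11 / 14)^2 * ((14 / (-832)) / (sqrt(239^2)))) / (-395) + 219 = 240818847481 / 1099629440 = 219.00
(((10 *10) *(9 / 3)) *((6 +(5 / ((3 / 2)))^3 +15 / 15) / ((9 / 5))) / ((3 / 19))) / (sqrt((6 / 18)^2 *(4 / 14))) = 260888.22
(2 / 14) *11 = 1.57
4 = 4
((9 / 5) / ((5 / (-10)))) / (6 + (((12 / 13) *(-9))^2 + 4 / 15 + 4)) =-4563 / 100493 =-0.05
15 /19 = 0.79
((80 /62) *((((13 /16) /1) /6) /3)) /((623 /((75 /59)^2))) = 40625 /268914212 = 0.00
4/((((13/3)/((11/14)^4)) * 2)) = 43923/249704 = 0.18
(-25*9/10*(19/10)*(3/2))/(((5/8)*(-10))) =513/50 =10.26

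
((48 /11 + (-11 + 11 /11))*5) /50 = -0.56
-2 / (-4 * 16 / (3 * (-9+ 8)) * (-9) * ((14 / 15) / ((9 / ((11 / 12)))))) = 135 / 1232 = 0.11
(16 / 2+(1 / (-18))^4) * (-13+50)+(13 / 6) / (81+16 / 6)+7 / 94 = 366691682185 / 1238401872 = 296.10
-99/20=-4.95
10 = 10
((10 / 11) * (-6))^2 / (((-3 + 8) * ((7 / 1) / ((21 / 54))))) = 40 / 121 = 0.33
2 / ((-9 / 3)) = -2 / 3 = -0.67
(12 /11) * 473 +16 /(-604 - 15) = 319388 /619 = 515.97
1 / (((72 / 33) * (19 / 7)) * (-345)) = -77 / 157320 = -0.00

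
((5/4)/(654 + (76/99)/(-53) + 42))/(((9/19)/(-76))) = -1052315/3651836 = -0.29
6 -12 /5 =18 /5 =3.60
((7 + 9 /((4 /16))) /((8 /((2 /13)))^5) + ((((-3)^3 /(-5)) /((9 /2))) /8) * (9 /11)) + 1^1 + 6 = 148944931901 /20911221760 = 7.12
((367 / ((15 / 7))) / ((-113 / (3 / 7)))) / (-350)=367 / 197750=0.00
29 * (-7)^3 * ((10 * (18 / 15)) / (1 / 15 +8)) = -1790460 / 121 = -14797.19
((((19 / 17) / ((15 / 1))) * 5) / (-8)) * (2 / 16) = -19 / 3264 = -0.01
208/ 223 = 0.93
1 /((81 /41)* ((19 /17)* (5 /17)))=11849 /7695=1.54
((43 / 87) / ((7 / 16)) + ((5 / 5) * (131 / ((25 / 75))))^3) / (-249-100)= -36965361001 / 212541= -173921.08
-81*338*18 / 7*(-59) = 4153633.71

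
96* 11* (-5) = -5280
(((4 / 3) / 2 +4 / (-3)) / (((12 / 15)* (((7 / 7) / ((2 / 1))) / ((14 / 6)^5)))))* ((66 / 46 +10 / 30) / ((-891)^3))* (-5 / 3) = -51261350 / 106740930867813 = -0.00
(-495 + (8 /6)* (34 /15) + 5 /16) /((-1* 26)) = 18.91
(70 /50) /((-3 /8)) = -56 /15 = -3.73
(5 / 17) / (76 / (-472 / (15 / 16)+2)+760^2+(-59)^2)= 18805 / 37152566207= 0.00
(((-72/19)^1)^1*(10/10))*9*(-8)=5184/19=272.84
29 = 29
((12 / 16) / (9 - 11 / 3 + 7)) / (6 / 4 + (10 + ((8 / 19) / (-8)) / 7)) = 399 / 75406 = 0.01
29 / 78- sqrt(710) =-26.27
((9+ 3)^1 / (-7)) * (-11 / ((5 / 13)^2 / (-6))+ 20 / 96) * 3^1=-803463 / 350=-2295.61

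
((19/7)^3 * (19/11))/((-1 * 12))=-2.88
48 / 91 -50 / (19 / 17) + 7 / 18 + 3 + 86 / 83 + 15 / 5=-95018575 / 2583126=-36.78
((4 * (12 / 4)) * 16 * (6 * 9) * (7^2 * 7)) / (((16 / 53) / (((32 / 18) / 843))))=6980736 / 281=24842.48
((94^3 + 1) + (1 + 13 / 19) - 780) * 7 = 110364289 / 19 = 5808646.79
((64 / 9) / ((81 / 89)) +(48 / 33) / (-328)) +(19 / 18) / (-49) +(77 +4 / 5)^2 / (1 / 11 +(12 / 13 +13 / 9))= 449625932852281 / 182044932300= 2469.86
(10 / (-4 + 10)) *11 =55 / 3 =18.33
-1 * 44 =-44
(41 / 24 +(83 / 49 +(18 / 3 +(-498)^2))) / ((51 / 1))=291663761 / 59976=4863.01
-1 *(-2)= 2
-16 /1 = -16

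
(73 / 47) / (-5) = -73 / 235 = -0.31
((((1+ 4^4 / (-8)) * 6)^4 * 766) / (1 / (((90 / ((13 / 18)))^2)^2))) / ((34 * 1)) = 3157261901396064622080000 / 485537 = 6502618546879155702.00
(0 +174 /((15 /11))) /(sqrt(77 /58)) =110.74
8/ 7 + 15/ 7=23/ 7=3.29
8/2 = 4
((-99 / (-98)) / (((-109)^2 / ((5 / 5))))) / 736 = 99 / 856952768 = 0.00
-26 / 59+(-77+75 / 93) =-140164 / 1829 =-76.63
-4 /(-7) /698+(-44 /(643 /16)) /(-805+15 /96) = 88156834 /40457215995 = 0.00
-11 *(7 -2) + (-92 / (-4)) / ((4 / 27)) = 401 / 4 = 100.25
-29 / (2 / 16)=-232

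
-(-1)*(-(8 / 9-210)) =1882 / 9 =209.11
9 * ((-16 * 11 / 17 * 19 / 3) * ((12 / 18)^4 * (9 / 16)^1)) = -65.57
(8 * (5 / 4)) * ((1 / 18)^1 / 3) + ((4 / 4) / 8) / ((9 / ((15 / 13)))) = 565 / 2808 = 0.20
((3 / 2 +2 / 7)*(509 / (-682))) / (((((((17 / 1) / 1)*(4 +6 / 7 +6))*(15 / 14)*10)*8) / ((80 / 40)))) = -3563 / 21147456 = -0.00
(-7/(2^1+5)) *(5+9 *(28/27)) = -43/3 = -14.33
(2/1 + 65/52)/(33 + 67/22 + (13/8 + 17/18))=0.08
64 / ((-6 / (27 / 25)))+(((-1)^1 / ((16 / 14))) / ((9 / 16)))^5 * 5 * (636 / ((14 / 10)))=-10185908704 / 492075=-20699.91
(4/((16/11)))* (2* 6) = 33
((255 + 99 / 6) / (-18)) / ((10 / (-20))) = 181 / 6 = 30.17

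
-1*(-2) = 2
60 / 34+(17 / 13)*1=679 / 221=3.07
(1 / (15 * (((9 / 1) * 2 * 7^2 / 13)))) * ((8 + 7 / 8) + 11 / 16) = 221 / 23520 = 0.01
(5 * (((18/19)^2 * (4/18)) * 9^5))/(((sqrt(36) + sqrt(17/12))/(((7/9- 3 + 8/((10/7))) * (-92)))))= -25032996864/7885 + 695361024 * sqrt(51)/7885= -2544974.75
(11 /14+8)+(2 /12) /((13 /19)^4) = 5725628 /599781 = 9.55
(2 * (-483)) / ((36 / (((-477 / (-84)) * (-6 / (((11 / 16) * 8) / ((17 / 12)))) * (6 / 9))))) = 20723 / 132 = 156.99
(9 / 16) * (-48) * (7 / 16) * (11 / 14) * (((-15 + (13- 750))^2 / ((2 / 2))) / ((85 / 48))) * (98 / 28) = -881762112 / 85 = -10373671.91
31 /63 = 0.49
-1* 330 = -330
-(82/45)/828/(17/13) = -533/316710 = -0.00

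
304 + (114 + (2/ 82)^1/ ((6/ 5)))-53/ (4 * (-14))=2885843/ 6888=418.97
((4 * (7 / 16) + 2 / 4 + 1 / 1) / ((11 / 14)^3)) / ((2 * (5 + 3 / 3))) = 4459 / 7986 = 0.56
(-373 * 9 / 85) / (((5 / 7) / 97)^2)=-1547714637 / 2125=-728336.30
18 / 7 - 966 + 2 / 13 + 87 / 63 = -262597 / 273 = -961.89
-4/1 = -4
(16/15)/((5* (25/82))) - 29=-53063/1875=-28.30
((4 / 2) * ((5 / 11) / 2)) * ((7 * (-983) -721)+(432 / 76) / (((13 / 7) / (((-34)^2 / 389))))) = -3647745150 / 1056913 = -3451.32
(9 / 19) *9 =81 / 19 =4.26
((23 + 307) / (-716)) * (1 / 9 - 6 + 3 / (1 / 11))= -6710 / 537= -12.50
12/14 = 6/7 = 0.86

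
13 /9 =1.44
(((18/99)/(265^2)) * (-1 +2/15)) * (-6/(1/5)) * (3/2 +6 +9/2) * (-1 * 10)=-1248/154495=-0.01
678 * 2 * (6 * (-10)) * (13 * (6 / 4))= -1586520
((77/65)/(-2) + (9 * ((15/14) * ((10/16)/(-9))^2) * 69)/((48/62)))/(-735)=-4965221/1027353600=-0.00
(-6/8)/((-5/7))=21/20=1.05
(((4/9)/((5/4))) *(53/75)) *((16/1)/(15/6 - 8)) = -27136/37125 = -0.73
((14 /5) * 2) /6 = 14 /15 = 0.93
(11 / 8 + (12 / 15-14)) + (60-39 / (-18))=6041 / 120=50.34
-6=-6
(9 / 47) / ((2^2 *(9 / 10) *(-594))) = -5 / 55836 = -0.00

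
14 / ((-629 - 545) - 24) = -7 / 599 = -0.01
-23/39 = -0.59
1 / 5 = 0.20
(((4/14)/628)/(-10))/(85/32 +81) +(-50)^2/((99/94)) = 3456877024208/1456301385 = 2373.74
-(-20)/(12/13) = 65/3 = 21.67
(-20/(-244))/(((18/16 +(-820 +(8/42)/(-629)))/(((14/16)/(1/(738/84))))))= -0.00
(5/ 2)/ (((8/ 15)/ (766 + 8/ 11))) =316275/ 88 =3594.03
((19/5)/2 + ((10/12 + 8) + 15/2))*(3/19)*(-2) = -547/95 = -5.76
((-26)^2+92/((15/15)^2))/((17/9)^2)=62208/289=215.25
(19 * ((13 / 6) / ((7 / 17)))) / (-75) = -4199 / 3150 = -1.33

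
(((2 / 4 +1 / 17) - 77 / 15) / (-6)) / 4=2333 / 12240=0.19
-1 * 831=-831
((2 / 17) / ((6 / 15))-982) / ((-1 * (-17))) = -16689 / 289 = -57.75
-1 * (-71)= 71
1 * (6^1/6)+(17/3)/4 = 29/12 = 2.42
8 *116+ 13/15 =13933/15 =928.87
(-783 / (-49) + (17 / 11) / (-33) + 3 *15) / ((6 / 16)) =8670488 / 53361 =162.49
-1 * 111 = -111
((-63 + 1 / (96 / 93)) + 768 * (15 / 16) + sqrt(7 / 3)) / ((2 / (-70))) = -23082.37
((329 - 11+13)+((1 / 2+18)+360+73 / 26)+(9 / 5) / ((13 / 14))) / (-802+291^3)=46426 / 1601688985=0.00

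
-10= -10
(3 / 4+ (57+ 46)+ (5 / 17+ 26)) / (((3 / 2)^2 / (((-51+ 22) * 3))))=-256447 / 51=-5028.37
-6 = -6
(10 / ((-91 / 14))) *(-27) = 540 / 13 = 41.54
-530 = -530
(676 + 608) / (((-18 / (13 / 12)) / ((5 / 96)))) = -6955 / 1728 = -4.02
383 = 383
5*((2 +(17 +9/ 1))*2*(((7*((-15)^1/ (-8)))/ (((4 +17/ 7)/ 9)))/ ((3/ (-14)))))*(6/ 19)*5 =-720300/ 19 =-37910.53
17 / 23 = 0.74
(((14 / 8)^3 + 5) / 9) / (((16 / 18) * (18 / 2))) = 221 / 1536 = 0.14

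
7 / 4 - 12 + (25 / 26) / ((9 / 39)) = -6.08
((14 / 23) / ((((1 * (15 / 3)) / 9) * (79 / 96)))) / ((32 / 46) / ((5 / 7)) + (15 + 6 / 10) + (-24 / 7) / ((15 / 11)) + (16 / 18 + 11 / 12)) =3048192 / 36322067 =0.08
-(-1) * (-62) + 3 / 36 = -743 / 12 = -61.92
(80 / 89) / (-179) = -80 / 15931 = -0.01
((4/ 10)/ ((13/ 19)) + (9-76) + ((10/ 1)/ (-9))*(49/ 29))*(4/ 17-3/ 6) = 1158587/ 64090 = 18.08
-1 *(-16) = 16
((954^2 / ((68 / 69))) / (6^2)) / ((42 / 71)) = 41283873 / 952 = 43365.41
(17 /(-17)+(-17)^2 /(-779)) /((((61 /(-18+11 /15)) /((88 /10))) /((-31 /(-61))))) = 125766256 /72466475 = 1.74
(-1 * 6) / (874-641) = -6 / 233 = -0.03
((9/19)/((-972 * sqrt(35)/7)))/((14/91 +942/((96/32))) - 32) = -13 * sqrt(35)/37633680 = -0.00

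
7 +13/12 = 97/12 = 8.08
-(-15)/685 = 0.02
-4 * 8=-32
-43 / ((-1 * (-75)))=-43 / 75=-0.57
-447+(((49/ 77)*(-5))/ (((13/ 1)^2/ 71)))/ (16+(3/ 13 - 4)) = -10165924/ 22737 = -447.11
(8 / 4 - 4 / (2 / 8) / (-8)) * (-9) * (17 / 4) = -153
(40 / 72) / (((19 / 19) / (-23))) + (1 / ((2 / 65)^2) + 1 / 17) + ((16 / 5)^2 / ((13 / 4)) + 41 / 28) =364833454 / 348075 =1048.15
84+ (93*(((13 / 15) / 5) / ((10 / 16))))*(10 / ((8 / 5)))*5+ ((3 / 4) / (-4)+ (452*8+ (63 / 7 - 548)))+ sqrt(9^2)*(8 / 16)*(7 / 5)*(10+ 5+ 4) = 326921 / 80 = 4086.51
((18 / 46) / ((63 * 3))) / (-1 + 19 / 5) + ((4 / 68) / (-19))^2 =528407 / 705472698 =0.00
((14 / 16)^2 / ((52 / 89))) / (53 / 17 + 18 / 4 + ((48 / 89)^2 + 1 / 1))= 587239177 / 3992250496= 0.15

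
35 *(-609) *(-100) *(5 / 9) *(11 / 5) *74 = 578347000 / 3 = 192782333.33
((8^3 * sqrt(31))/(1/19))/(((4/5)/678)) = 45903321.93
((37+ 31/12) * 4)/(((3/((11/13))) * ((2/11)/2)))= 57475/117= 491.24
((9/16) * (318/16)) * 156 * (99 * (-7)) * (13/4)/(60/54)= -4525049529/1280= -3535194.94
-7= -7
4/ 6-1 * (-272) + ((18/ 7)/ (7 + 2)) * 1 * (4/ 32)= 22907/ 84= 272.70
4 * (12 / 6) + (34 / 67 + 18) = 1776 / 67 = 26.51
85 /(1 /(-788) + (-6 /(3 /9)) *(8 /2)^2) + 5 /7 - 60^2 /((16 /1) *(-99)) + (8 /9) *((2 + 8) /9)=3.68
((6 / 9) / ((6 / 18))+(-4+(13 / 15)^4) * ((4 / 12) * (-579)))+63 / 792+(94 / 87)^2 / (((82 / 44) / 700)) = 169539352666831 / 153612855000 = 1103.68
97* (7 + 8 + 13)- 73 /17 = 46099 /17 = 2711.71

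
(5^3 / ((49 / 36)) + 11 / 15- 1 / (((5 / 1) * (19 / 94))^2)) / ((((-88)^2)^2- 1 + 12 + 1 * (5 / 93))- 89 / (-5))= 3766856593 / 2466363796023365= 0.00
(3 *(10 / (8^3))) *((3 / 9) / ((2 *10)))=1 / 1024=0.00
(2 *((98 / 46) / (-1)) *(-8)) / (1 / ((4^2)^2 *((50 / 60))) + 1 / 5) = 501760 / 3013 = 166.53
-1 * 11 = -11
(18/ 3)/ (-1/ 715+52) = 0.12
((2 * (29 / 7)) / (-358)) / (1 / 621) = -18009 / 1253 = -14.37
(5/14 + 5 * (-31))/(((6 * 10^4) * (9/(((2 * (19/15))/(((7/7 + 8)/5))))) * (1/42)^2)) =-57589/81000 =-0.71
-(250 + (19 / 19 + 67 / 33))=-8350 / 33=-253.03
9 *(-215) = -1935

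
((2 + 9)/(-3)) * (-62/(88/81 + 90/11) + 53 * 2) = -4510583/12387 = -364.14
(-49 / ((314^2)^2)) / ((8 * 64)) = -49 / 4977239662592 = -0.00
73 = 73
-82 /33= -2.48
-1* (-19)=19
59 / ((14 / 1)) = 4.21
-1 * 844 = -844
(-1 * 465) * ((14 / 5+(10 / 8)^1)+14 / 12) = -9703 / 4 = -2425.75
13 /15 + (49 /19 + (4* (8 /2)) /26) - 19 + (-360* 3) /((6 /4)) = -2722949 /3705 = -734.94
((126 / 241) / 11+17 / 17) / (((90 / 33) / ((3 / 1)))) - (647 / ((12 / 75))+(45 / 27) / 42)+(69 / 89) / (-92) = -54627747521 / 13512870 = -4042.65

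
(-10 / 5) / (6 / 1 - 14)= 1 / 4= 0.25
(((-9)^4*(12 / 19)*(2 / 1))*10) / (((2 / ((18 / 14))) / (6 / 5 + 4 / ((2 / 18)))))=263594736 / 133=1981915.31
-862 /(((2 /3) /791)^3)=-5759310389427 /4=-1439827597356.75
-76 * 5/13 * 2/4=-190/13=-14.62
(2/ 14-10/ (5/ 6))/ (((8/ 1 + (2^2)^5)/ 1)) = -83/ 7224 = -0.01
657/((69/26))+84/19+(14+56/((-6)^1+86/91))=556974/2185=254.91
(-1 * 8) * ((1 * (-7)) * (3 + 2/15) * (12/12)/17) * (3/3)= 2632/255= 10.32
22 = 22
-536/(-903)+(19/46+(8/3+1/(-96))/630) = 4030861/3987648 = 1.01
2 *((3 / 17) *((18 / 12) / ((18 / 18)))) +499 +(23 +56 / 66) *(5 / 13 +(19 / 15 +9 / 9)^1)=5596633 / 9945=562.76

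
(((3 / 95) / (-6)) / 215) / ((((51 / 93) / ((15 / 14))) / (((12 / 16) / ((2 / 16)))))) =-0.00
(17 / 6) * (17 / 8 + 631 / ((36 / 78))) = 558671 / 144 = 3879.66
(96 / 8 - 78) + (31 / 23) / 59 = -89531 / 1357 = -65.98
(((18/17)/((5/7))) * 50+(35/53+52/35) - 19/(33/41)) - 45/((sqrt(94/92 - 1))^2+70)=174351735346/3351949755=52.02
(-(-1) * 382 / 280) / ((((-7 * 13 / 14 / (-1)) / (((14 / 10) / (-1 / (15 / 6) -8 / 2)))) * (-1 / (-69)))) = -13179 / 2860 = -4.61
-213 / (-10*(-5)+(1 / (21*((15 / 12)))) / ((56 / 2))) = -156555 / 36751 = -4.26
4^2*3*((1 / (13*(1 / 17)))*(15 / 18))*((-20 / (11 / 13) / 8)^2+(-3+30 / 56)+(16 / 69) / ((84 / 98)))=779196700 / 2279277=341.86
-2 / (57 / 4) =-8 / 57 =-0.14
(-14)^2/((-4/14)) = -686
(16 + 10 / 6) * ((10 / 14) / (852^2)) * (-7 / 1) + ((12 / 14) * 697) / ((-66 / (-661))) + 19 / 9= 1003662918283 / 167683824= 5985.45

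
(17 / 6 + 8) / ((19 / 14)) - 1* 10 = -115 / 57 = -2.02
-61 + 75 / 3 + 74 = 38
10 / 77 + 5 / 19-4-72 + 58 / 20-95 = -2453553 / 14630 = -167.71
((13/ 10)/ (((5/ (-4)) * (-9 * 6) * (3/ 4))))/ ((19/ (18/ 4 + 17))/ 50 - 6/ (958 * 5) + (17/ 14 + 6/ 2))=0.01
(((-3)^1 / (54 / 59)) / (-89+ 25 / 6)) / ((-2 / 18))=-177 / 509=-0.35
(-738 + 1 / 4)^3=-25698491351 / 64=-401538927.36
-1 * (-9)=9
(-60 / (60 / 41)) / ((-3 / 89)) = 3649 / 3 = 1216.33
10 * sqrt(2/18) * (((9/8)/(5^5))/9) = 1/7500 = 0.00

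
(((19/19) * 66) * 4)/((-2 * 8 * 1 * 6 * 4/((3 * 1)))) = -2.06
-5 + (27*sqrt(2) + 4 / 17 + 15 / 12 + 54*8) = 27*sqrt(2) + 29137 / 68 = 466.67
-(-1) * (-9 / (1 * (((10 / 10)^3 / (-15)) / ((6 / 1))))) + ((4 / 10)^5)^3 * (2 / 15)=370788574284286 / 457763671875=810.00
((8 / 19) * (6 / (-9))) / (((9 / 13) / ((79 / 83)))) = -16432 / 42579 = -0.39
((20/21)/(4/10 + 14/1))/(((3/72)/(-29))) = -2900/63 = -46.03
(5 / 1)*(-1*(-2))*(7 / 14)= 5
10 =10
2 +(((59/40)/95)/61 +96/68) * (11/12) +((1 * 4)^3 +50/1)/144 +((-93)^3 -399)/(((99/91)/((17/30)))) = -654110910607571/1560477600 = -419173.53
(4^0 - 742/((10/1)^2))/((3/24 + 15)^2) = -0.03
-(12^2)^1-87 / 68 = -9879 / 68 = -145.28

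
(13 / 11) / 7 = 13 / 77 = 0.17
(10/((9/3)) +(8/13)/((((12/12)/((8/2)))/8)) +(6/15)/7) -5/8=245239/10920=22.46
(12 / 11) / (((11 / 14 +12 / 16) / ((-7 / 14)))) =-168 / 473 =-0.36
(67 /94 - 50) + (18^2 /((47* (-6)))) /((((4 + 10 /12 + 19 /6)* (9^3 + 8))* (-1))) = -6829015 /138556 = -49.29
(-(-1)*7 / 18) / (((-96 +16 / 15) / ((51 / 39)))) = -595 / 111072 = -0.01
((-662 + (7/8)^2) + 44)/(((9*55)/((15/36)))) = -39503/76032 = -0.52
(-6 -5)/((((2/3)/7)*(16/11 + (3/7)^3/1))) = -871563/11570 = -75.33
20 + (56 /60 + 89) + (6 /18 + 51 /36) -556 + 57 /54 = -79787 /180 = -443.26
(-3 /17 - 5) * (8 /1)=-704 /17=-41.41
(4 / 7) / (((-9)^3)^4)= 4 / 1977006755367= 0.00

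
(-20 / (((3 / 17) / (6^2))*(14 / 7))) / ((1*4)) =-510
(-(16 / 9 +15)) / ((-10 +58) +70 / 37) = -5587 / 16614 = -0.34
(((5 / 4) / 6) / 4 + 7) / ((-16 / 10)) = -3385 / 768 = -4.41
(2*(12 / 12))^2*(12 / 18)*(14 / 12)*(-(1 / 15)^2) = -28 / 2025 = -0.01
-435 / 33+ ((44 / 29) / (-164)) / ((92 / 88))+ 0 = -3967977 / 300817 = -13.19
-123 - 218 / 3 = -587 / 3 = -195.67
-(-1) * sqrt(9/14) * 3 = 9 * sqrt(14)/14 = 2.41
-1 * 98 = -98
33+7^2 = 82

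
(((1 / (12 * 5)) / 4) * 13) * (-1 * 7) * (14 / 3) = -637 / 360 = -1.77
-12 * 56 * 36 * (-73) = 1766016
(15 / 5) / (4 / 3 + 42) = 9 / 130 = 0.07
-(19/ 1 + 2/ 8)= -77/ 4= -19.25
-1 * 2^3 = -8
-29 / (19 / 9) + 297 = 5382 / 19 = 283.26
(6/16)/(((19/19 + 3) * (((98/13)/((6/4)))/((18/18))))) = 117/6272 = 0.02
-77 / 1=-77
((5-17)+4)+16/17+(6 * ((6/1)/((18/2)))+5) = 33/17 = 1.94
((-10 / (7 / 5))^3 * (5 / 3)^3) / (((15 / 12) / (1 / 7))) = -12500000 / 64827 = -192.82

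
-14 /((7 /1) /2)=-4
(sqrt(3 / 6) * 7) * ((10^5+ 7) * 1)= 700049 * sqrt(2) / 2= 495009.40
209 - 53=156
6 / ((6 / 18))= 18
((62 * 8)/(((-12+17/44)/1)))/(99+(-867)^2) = -5456/96040917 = -0.00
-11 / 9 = -1.22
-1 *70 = -70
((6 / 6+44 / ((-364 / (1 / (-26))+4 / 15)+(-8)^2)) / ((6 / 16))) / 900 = 71792 / 24118425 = 0.00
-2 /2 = -1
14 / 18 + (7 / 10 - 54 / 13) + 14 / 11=-18061 / 12870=-1.40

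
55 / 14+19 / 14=37 / 7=5.29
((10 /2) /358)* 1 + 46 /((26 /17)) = 140043 /4654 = 30.09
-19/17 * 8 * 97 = -14744/17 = -867.29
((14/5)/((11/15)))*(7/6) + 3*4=16.45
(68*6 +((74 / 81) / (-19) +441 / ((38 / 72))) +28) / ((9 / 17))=1750898 / 729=2401.78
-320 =-320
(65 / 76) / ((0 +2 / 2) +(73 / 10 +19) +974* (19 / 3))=975 / 7063402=0.00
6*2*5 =60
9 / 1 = 9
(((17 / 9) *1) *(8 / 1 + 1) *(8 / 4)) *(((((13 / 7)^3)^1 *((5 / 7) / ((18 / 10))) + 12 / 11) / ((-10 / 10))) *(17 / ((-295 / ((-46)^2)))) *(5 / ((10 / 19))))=10032770983748 / 70121205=143077.56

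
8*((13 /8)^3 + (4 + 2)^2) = 20629 /64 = 322.33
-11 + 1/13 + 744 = 9530/13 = 733.08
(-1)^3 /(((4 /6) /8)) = -12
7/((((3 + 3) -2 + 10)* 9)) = 1/18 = 0.06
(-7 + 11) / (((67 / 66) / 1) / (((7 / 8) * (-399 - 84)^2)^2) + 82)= 176006431822914 / 3608131852370809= 0.05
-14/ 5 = -2.80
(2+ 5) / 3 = 7 / 3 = 2.33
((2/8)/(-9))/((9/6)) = -1/54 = -0.02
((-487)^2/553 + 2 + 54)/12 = 89379/2212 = 40.41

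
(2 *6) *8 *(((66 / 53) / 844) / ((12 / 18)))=2376 / 11183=0.21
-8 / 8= -1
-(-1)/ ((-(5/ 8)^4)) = -4096/ 625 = -6.55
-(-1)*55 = 55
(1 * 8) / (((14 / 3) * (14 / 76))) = 456 / 49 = 9.31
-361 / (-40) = 361 / 40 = 9.02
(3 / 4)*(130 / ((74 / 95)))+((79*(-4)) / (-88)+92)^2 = 9262.79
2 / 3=0.67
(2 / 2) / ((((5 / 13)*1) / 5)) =13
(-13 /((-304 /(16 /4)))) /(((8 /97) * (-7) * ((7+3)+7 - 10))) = -0.04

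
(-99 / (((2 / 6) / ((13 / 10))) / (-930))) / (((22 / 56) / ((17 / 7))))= 2219724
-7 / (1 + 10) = -7 / 11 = -0.64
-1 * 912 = -912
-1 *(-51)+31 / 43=2224 / 43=51.72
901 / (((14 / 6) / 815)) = 2202945 / 7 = 314706.43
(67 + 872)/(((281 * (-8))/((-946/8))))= 444147/8992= 49.39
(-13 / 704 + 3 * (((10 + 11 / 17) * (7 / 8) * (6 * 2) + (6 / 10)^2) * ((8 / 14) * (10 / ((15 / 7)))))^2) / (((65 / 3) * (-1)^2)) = 102367220010729 / 8265400000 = 12385.03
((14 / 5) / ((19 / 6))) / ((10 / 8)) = 336 / 475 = 0.71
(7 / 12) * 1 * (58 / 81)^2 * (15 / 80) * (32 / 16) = 5887 / 52488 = 0.11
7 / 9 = 0.78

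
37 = 37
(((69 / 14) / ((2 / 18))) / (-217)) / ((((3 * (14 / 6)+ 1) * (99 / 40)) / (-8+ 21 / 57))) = 50025 / 634942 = 0.08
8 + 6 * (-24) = -136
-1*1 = -1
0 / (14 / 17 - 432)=0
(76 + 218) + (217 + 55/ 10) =1033/ 2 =516.50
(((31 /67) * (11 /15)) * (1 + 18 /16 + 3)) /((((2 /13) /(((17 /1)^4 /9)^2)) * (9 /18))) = 1267864842174073 /651240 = 1946847310.01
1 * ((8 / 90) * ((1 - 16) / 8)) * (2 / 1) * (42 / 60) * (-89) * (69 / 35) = 2047 / 50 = 40.94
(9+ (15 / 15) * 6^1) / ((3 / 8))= 40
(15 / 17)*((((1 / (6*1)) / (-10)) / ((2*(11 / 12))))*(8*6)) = -72 / 187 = -0.39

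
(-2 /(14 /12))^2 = 2.94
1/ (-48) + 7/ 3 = 37/ 16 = 2.31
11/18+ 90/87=859/522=1.65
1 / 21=0.05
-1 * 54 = -54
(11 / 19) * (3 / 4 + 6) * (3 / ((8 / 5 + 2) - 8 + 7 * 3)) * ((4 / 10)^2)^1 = 891 / 7885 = 0.11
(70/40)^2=49/16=3.06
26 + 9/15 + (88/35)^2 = 32.92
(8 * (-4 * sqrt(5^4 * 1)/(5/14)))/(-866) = 1120/433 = 2.59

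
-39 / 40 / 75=-13 / 1000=-0.01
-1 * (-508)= 508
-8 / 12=-2 / 3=-0.67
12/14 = 6/7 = 0.86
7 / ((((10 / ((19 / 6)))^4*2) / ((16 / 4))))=912247 / 6480000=0.14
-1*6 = -6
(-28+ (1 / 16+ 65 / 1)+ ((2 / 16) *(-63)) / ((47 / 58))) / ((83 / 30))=9.88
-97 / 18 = -5.39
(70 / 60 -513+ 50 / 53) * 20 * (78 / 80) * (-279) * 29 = 17088345729 / 212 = 80605404.38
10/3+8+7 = 55/3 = 18.33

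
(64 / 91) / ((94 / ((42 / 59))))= 192 / 36049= 0.01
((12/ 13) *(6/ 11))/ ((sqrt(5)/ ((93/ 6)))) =1116 *sqrt(5)/ 715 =3.49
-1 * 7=-7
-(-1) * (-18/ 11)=-18/ 11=-1.64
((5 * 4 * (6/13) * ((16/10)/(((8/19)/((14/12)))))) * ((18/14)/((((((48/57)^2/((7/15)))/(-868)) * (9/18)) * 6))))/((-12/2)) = 10418821/6240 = 1669.68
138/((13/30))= 4140/13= 318.46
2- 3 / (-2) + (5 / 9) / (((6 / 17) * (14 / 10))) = 874 / 189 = 4.62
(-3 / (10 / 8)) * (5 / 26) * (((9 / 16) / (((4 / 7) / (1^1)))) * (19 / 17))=-3591 / 7072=-0.51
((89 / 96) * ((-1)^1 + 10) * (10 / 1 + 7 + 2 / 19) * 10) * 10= 2169375 / 152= 14272.20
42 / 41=1.02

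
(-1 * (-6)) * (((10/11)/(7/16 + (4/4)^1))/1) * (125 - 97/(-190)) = 2289312/4807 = 476.25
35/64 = 0.55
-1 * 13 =-13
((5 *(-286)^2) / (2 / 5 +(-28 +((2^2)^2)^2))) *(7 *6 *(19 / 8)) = 203978775 / 1142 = 178615.39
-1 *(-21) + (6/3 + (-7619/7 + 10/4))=-14881/14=-1062.93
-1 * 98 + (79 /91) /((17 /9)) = -150895 /1547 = -97.54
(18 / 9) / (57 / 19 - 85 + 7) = -2 / 75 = -0.03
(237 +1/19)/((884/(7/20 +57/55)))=34343/92378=0.37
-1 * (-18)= 18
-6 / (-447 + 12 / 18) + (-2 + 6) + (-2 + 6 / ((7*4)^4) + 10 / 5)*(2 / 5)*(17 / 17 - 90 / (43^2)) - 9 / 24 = 6921108056903 / 1902215107520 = 3.64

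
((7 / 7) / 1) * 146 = 146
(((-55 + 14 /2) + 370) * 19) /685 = 6118 /685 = 8.93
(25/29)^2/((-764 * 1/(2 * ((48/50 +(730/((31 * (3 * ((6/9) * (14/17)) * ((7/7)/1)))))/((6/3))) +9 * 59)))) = -292466425/278855416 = -1.05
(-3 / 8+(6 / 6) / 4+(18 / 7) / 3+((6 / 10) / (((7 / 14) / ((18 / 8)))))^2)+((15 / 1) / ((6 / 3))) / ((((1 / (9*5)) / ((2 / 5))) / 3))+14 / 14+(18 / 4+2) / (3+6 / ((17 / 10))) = 64493741 / 155400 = 415.02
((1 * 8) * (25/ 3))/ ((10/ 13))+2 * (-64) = -124/ 3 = -41.33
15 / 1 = 15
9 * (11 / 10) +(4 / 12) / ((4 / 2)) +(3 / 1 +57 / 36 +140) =3093 / 20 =154.65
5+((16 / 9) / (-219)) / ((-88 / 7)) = 108419 / 21681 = 5.00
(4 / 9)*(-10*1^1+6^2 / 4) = -4 / 9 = -0.44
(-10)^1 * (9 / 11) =-90 / 11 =-8.18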